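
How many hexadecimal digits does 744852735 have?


744852735 in base 16 = 2C658CFF
Number of digits = 8

8 digits (base 16)


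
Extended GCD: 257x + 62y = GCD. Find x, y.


Tabular extended Euclidean (each row: r = 257*s + 62*t):
r=257, s=1, t=0
r=62, s=0, t=1
q=4: r=9, s=1, t=-4   [257*(1) + 62*(-4) = 9]
q=6: r=8, s=-6, t=25   [257*(-6) + 62*(25) = 8]
q=1: r=1, s=7, t=-29   [257*(7) + 62*(-29) = 1]
q=8: r=0, s=-62, t=257   [257*(-62) + 62*(257) = 0]
GCD = 1; from the row with r=1: x=7, y=-29
Check: 257*(7) + 62*(-29) = 1799 - 1798 = 1

GCD = 1, x = 7, y = -29


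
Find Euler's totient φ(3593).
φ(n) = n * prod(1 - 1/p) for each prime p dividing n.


3593 = 3593
Prime factors: 3593
φ(3593) = 3593 × (1-1/3593)
= 3593 × 3592/3593 = 3592

φ(3593) = 3592


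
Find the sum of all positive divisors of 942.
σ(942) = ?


Divisors of 942: 1, 2, 3, 6, 157, 314, 471, 942
Sum = 1 + 2 + 3 + 6 + 157 + 314 + 471 + 942 = 1896

σ(942) = 1896


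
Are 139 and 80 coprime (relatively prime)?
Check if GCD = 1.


Euclidean algorithm:
139 = 1 * 80 + 59
80 = 1 * 59 + 21
59 = 2 * 21 + 17
21 = 1 * 17 + 4
17 = 4 * 4 + 1
4 = 4 * 1 + 0
GCD(139, 80) = 1

Yes, coprime (GCD = 1)


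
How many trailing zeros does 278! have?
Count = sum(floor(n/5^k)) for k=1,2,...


floor(278/5) = 55
floor(278/25) = 11
floor(278/125) = 2
Total = 68

68 trailing zeros


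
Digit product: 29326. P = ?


2 × 9 × 3 × 2 × 6 = 648


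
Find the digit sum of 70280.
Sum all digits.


7 + 0 + 2 + 8 + 0 = 17


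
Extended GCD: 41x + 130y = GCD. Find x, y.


Tabular extended Euclidean (each row: r = 41*s + 130*t):
r=41, s=1, t=0
r=130, s=0, t=1
q=0: r=41, s=1, t=0   [41*(1) + 130*(0) = 41]
q=3: r=7, s=-3, t=1   [41*(-3) + 130*(1) = 7]
q=5: r=6, s=16, t=-5   [41*(16) + 130*(-5) = 6]
q=1: r=1, s=-19, t=6   [41*(-19) + 130*(6) = 1]
q=6: r=0, s=130, t=-41   [41*(130) + 130*(-41) = 0]
GCD = 1; from the row with r=1: x=-19, y=6
Check: 41*(-19) + 130*(6) = -779 + 780 = 1

GCD = 1, x = -19, y = 6


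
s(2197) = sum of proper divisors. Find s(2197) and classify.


Proper divisors: 1, 13, 169
Sum = 1 + 13 + 169 = 183
183 < 2197 → deficient

s(2197) = 183 (deficient)


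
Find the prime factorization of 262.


262 / 2 = 131
131 / 131 = 1
262 = 2 × 131


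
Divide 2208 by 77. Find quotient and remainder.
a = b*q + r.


2208 = 77 * 28 + 52
Check: 2156 + 52 = 2208

q = 28, r = 52


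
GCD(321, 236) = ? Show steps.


321 = 1 * 236 + 85
236 = 2 * 85 + 66
85 = 1 * 66 + 19
66 = 3 * 19 + 9
19 = 2 * 9 + 1
9 = 9 * 1 + 0
GCD = 1


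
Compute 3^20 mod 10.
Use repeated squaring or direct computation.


3^1 mod 10 = 3
3^2 mod 10 = 9
3^3 mod 10 = 7
3^4 mod 10 = 1
3^5 mod 10 = 3
3^6 mod 10 = 9
3^7 mod 10 = 7
3^8 mod 10 = 1
3^9 mod 10 = 3
3^10 mod 10 = 9
3^11 mod 10 = 7
3^12 mod 10 = 1
3^13 mod 10 = 3
3^14 mod 10 = 9
3^15 mod 10 = 7
3^16 mod 10 = 1
3^17 mod 10 = 3
3^18 mod 10 = 9
3^19 mod 10 = 7
3^20 mod 10 = 1


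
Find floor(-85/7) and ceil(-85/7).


-85/7 = -12.1429
floor = -13
ceil = -12

floor = -13, ceil = -12


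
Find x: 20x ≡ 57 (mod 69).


GCD(20, 69) = 1, unique solution
a^(-1) mod 69 = 38
x = 38 * 57 mod 69 = 27

x ≡ 27 (mod 69)


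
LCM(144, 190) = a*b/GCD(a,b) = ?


GCD(144, 190) = 2
LCM = 144*190/2 = 27360/2 = 13680

LCM = 13680


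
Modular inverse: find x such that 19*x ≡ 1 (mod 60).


Use the extended Euclidean algorithm on (60, 19); each row r = 60*s + 19*t:
r=60, s=1, t=0
r=19, s=0, t=1
q=3: r=3, s=1, t=-3   [60*(1) + 19*(-3) = 3]
q=6: r=1, s=-6, t=19   [60*(-6) + 19*(19) = 1]
q=3: r=0, s=19, t=-60   [60*(19) + 19*(-60) = 0]
GCD = 1 with t = 19, so 19*(19) ≡ 1 (mod 60)
Inverse = 19 mod 60 = 19
Check: 19 * 19 = 361 ≡ 1 (mod 60)

19^(-1) ≡ 19 (mod 60)


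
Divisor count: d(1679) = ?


1679 = 23^1 × 73^1
d(1679) = (1+1) × (1+1) = 4

4 divisors


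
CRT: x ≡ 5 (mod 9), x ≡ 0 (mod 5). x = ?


M = 9*5 = 45
M1 = M/9 = 5, M2 = M/5 = 9
M1^(-1) mod 9 = 2, M2^(-1) mod 5 = 4
x = 5*5*2 + 0*9*4 = 50
50 mod 45 = 5
Check: 5 mod 9 = 5 ✓, 5 mod 5 = 0 ✓

x ≡ 5 (mod 45)


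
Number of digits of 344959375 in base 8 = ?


344959375 in base 8 = 2443724617
Number of digits = 10

10 digits (base 8)


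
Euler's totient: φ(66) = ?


66 = 2 × 3 × 11
Prime factors: 2, 3, 11
φ(66) = 66 × (1-1/2) × (1-1/3) × (1-1/11)
= 66 × 1/2 × 2/3 × 10/11 = 20

φ(66) = 20


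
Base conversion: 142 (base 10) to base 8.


142 (base 10) = 142 (decimal)
142 (decimal) = 216 (base 8)


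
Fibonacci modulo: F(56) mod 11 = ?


F(k) mod 11 for k=1..56:
1, 1, 2, 3, 5, 8, 2, 10, 1, 0, 1, 1, 2, 3, 5, 8, 2, 10, 1, 0, 1, 1, 2, 3, 5, 8, 2, 10, 1, 0, 1, 1, 2, 3, 5, 8, 2, 10, 1, 0, 1, 1, 2, 3, 5, 8, 2, 10, 1, 0, 1, 1, 2, 3, 5, 8
F(56) mod 11 = 8


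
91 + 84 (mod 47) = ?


91 + 84 = 175
175 mod 47 = 34


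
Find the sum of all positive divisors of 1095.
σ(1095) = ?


Divisors of 1095: 1, 3, 5, 15, 73, 219, 365, 1095
Sum = 1 + 3 + 5 + 15 + 73 + 219 + 365 + 1095 = 1776

σ(1095) = 1776


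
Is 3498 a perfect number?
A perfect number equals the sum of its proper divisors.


Proper divisors of 3498: 1, 2, 3, 6, 11, 22, 33, 53, 66, 106, 159, 318, 583, 1166, 1749
Sum = 1 + 2 + 3 + 6 + 11 + 22 + 33 + 53 + 66 + 106 + 159 + 318 + 583 + 1166 + 1749 = 4278

No, 3498 is not perfect (4278 ≠ 3498)


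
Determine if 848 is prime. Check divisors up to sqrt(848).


848 / 2 = 424 (exact division)
848 is NOT prime.

No, 848 is not prime


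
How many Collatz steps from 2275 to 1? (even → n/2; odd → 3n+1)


2275 → 6826 → 3413 → 10240 → 5120 → 2560 → 1280 → 640 → 320 → 160 → 80 → 40 → 20 → 10 → 5 → 16 → 8 → 4 → 2 → 1
Total steps = 19

19 steps


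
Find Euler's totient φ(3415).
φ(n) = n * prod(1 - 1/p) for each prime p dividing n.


3415 = 5 × 683
Prime factors: 5, 683
φ(3415) = 3415 × (1-1/5) × (1-1/683)
= 3415 × 4/5 × 682/683 = 2728

φ(3415) = 2728


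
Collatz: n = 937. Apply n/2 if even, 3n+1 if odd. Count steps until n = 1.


937 → 2812 → 1406 → 703 → 2110 → 1055 → 3166 → 1583 → 4750 → 2375 → 7126 → 3563 → 10690 → 5345 → 16036 → 8018 → 4009 → 12028 → 6014 → 3007 → 9022 → 4511 → 13534 → 6767 → 20302 → 10151 → 30454 → 15227 → 45682 → 22841 → 68524 → 34262 → 17131 → 51394 → 25697 → 77092 → 38546 → 19273 → 57820 → 28910 → 14455 → 43366 → 21683 → 65050 → 32525 → 97576 → 48788 → 24394 → 12197 → 36592 → 18296 → 9148 → 4574 → 2287 → 6862 → 3431 → 10294 → 5147 → 15442 → 7721 → 23164 → 11582 → 5791 → 17374 → 8687 → 26062 → 13031 → 39094 → 19547 → 58642 → 29321 → 87964 → 43982 → 21991 → 65974 → 32987 → 98962 → 49481 → 148444 → 74222 → 37111 → 111334 → 55667 → 167002 → 83501 → 250504 → 125252 → 62626 → 31313 → 93940 → 46970 → 23485 → 70456 → 35228 → 17614 → 8807 → 26422 → 13211 → 39634 → 19817 → 59452 → 29726 → 14863 → 44590 → 22295 → 66886 → 33443 → 100330 → 50165 → 150496 → 75248 → 37624 → 18812 → 9406 → 4703 → 14110 → 7055 → 21166 → 10583 → 31750 → 15875 → 47626 → 23813 → 71440 → 35720 → 17860 → 8930 → 4465 → 13396 → 6698 → 3349 → 10048 → 5024 → 2512 → 1256 → 628 → 314 → 157 → 472 → 236 → 118 → 59 → 178 → 89 → 268 → 134 → 67 → 202 → 101 → 304 → 152 → 76 → 38 → 19 → 58 → 29 → 88 → 44 → 22 → 11 → 34 → 17 → 52 → 26 → 13 → 40 → 20 → 10 → 5 → 16 → 8 → 4 → 2 → 1
Total steps = 173

173 steps


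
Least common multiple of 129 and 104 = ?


GCD(129, 104) = 1
LCM = 129*104/1 = 13416/1 = 13416

LCM = 13416


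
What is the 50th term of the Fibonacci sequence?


Sequence: 1, 1, 2, 3, 5, 8, 13, 21, 34, 55, 89, 144, 233, 377, 610, 987, 1597, 2584, 4181, 6765, 10946, 17711, 28657, 46368, 75025, 121393, 196418, 317811, 514229, 832040, 1346269, 2178309, 3524578, 5702887, 9227465, 14930352, 24157817, 39088169, 63245986, 102334155, 165580141, 267914296, 433494437, 701408733, 1134903170, 1836311903, 2971215073, 4807526976, 7778742049, 12586269025
F(50) = 12586269025


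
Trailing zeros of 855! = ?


floor(855/5) = 171
floor(855/25) = 34
floor(855/125) = 6
floor(855/625) = 1
Total = 212

212 trailing zeros


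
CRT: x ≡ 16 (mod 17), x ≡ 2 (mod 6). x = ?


M = 17*6 = 102
M1 = M/17 = 6, M2 = M/6 = 17
M1^(-1) mod 17 = 3, M2^(-1) mod 6 = 5
x = 16*6*3 + 2*17*5 = 458
458 mod 102 = 50
Check: 50 mod 17 = 16 ✓, 50 mod 6 = 2 ✓

x ≡ 50 (mod 102)


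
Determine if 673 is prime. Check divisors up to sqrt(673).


Check divisors up to sqrt(673) = 25.9422
No divisors found.
673 is prime.

Yes, 673 is prime


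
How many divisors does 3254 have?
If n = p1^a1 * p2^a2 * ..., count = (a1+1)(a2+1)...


3254 = 2^1 × 1627^1
d(3254) = (1+1) × (1+1) = 4

4 divisors


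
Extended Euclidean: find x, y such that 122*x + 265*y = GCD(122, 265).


Tabular extended Euclidean (each row: r = 122*s + 265*t):
r=122, s=1, t=0
r=265, s=0, t=1
q=0: r=122, s=1, t=0   [122*(1) + 265*(0) = 122]
q=2: r=21, s=-2, t=1   [122*(-2) + 265*(1) = 21]
q=5: r=17, s=11, t=-5   [122*(11) + 265*(-5) = 17]
q=1: r=4, s=-13, t=6   [122*(-13) + 265*(6) = 4]
q=4: r=1, s=63, t=-29   [122*(63) + 265*(-29) = 1]
q=4: r=0, s=-265, t=122   [122*(-265) + 265*(122) = 0]
GCD = 1; from the row with r=1: x=63, y=-29
Check: 122*(63) + 265*(-29) = 7686 - 7685 = 1

GCD = 1, x = 63, y = -29


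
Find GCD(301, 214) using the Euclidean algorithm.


301 = 1 * 214 + 87
214 = 2 * 87 + 40
87 = 2 * 40 + 7
40 = 5 * 7 + 5
7 = 1 * 5 + 2
5 = 2 * 2 + 1
2 = 2 * 1 + 0
GCD = 1


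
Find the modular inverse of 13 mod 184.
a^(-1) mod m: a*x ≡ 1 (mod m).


Use the extended Euclidean algorithm on (184, 13); each row r = 184*s + 13*t:
r=184, s=1, t=0
r=13, s=0, t=1
q=14: r=2, s=1, t=-14   [184*(1) + 13*(-14) = 2]
q=6: r=1, s=-6, t=85   [184*(-6) + 13*(85) = 1]
q=2: r=0, s=13, t=-184   [184*(13) + 13*(-184) = 0]
GCD = 1 with t = 85, so 13*(85) ≡ 1 (mod 184)
Inverse = 85 mod 184 = 85
Check: 13 * 85 = 1105 ≡ 1 (mod 184)

13^(-1) ≡ 85 (mod 184)


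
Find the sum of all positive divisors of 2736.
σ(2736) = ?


Divisors of 2736: 1, 2, 3, 4, 6, 8, 9, 12, 16, 18, 19, 24, 36, 38, 48, 57, 72, 76, 114, 144, 152, 171, 228, 304, 342, 456, 684, 912, 1368, 2736
Sum = 1 + 2 + 3 + 4 + 6 + 8 + 9 + 12 + 16 + 18 + 19 + 24 + 36 + 38 + 48 + 57 + 72 + 76 + 114 + 144 + 152 + 171 + 228 + 304 + 342 + 456 + 684 + 912 + 1368 + 2736 = 8060

σ(2736) = 8060


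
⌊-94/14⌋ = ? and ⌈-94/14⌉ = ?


-94/14 = -6.7143
floor = -7
ceil = -6

floor = -7, ceil = -6


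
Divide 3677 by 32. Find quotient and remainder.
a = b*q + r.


3677 = 32 * 114 + 29
Check: 3648 + 29 = 3677

q = 114, r = 29


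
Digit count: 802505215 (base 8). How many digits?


802505215 in base 8 = 5765240777
Number of digits = 10

10 digits (base 8)


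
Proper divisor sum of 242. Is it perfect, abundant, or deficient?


Proper divisors: 1, 2, 11, 22, 121
Sum = 1 + 2 + 11 + 22 + 121 = 157
157 < 242 → deficient

s(242) = 157 (deficient)


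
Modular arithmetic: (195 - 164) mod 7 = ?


195 - 164 = 31
31 mod 7 = 3


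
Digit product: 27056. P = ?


2 × 7 × 0 × 5 × 6 = 0


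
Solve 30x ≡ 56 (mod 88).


GCD(30, 88) = 2 divides 56
Divide: 15x ≡ 28 (mod 44)
x ≡ 40 (mod 44)


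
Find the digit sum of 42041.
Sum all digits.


4 + 2 + 0 + 4 + 1 = 11


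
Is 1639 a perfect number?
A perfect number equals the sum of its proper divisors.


Proper divisors of 1639: 1, 11, 149
Sum = 1 + 11 + 149 = 161

No, 1639 is not perfect (161 ≠ 1639)


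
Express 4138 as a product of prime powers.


4138 / 2 = 2069
2069 / 2069 = 1
4138 = 2 × 2069


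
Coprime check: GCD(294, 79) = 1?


Euclidean algorithm:
294 = 3 * 79 + 57
79 = 1 * 57 + 22
57 = 2 * 22 + 13
22 = 1 * 13 + 9
13 = 1 * 9 + 4
9 = 2 * 4 + 1
4 = 4 * 1 + 0
GCD(294, 79) = 1

Yes, coprime (GCD = 1)


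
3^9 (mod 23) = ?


3^1 mod 23 = 3
3^2 mod 23 = 9
3^3 mod 23 = 4
3^4 mod 23 = 12
3^5 mod 23 = 13
3^6 mod 23 = 16
3^7 mod 23 = 2
3^8 mod 23 = 6
3^9 mod 23 = 18


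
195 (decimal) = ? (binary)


195 (base 10) = 195 (decimal)
195 (decimal) = 11000011 (base 2)


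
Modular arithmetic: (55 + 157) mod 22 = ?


55 + 157 = 212
212 mod 22 = 14


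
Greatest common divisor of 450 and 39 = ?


450 = 11 * 39 + 21
39 = 1 * 21 + 18
21 = 1 * 18 + 3
18 = 6 * 3 + 0
GCD = 3


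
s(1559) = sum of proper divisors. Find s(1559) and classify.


Proper divisors: 1
Sum = 1 = 1
1 < 1559 → deficient

s(1559) = 1 (deficient)


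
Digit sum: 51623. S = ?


5 + 1 + 6 + 2 + 3 = 17


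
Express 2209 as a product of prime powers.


2209 / 47 = 47
47 / 47 = 1
2209 = 47^2


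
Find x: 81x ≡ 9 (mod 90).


GCD(81, 90) = 9 divides 9
Divide: 9x ≡ 1 (mod 10)
x ≡ 9 (mod 10)


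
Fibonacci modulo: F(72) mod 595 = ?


F(k) mod 595 for k=1..72:
1, 1, 2, 3, 5, 8, 13, 21, 34, 55, 89, 144, 233, 377, 15, 392, 407, 204, 16, 220, 236, 456, 97, 553, 55, 13, 68, 81, 149, 230, 379, 14, 393, 407, 205, 17, 222, 239, 461, 105, 566, 76, 47, 123, 170, 293, 463, 161, 29, 190, 219, 409, 33, 442, 475, 322, 202, 524, 131, 60, 191, 251, 442, 98, 540, 43, 583, 31, 19, 50, 69, 119
F(72) mod 595 = 119


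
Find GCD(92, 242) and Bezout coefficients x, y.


Tabular extended Euclidean (each row: r = 92*s + 242*t):
r=92, s=1, t=0
r=242, s=0, t=1
q=0: r=92, s=1, t=0   [92*(1) + 242*(0) = 92]
q=2: r=58, s=-2, t=1   [92*(-2) + 242*(1) = 58]
q=1: r=34, s=3, t=-1   [92*(3) + 242*(-1) = 34]
q=1: r=24, s=-5, t=2   [92*(-5) + 242*(2) = 24]
q=1: r=10, s=8, t=-3   [92*(8) + 242*(-3) = 10]
q=2: r=4, s=-21, t=8   [92*(-21) + 242*(8) = 4]
q=2: r=2, s=50, t=-19   [92*(50) + 242*(-19) = 2]
q=2: r=0, s=-121, t=46   [92*(-121) + 242*(46) = 0]
GCD = 2; from the row with r=2: x=50, y=-19
Check: 92*(50) + 242*(-19) = 4600 - 4598 = 2

GCD = 2, x = 50, y = -19


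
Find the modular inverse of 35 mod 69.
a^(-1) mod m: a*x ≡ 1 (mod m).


Use the extended Euclidean algorithm on (69, 35); each row r = 69*s + 35*t:
r=69, s=1, t=0
r=35, s=0, t=1
q=1: r=34, s=1, t=-1   [69*(1) + 35*(-1) = 34]
q=1: r=1, s=-1, t=2   [69*(-1) + 35*(2) = 1]
q=34: r=0, s=35, t=-69   [69*(35) + 35*(-69) = 0]
GCD = 1 with t = 2, so 35*(2) ≡ 1 (mod 69)
Inverse = 2 mod 69 = 2
Check: 35 * 2 = 70 ≡ 1 (mod 69)

35^(-1) ≡ 2 (mod 69)


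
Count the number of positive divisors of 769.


769 = 769^1
d(769) = (1+1) = 2

2 divisors


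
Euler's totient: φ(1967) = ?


1967 = 7 × 281
Prime factors: 7, 281
φ(1967) = 1967 × (1-1/7) × (1-1/281)
= 1967 × 6/7 × 280/281 = 1680

φ(1967) = 1680


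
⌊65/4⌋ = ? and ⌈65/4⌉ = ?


65/4 = 16.2500
floor = 16
ceil = 17

floor = 16, ceil = 17


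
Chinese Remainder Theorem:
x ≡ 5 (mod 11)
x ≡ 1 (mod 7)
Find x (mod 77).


M = 11*7 = 77
M1 = M/11 = 7, M2 = M/7 = 11
M1^(-1) mod 11 = 8, M2^(-1) mod 7 = 2
x = 5*7*8 + 1*11*2 = 302
302 mod 77 = 71
Check: 71 mod 11 = 5 ✓, 71 mod 7 = 1 ✓

x ≡ 71 (mod 77)


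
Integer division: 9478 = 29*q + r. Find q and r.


9478 = 29 * 326 + 24
Check: 9454 + 24 = 9478

q = 326, r = 24


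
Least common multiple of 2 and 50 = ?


GCD(2, 50) = 2
LCM = 2*50/2 = 100/2 = 50

LCM = 50


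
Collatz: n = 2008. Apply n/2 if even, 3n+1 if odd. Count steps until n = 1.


2008 → 1004 → 502 → 251 → 754 → 377 → 1132 → 566 → 283 → 850 → 425 → 1276 → 638 → 319 → 958 → 479 → 1438 → 719 → 2158 → 1079 → 3238 → 1619 → 4858 → 2429 → 7288 → 3644 → 1822 → 911 → 2734 → 1367 → 4102 → 2051 → 6154 → 3077 → 9232 → 4616 → 2308 → 1154 → 577 → 1732 → 866 → 433 → 1300 → 650 → 325 → 976 → 488 → 244 → 122 → 61 → 184 → 92 → 46 → 23 → 70 → 35 → 106 → 53 → 160 → 80 → 40 → 20 → 10 → 5 → 16 → 8 → 4 → 2 → 1
Total steps = 68

68 steps


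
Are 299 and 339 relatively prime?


Euclidean algorithm:
339 = 1 * 299 + 40
299 = 7 * 40 + 19
40 = 2 * 19 + 2
19 = 9 * 2 + 1
2 = 2 * 1 + 0
GCD(299, 339) = 1

Yes, coprime (GCD = 1)


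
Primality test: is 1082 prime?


1082 / 2 = 541 (exact division)
1082 is NOT prime.

No, 1082 is not prime


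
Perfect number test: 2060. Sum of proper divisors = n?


Proper divisors of 2060: 1, 2, 4, 5, 10, 20, 103, 206, 412, 515, 1030
Sum = 1 + 2 + 4 + 5 + 10 + 20 + 103 + 206 + 412 + 515 + 1030 = 2308

No, 2060 is not perfect (2308 ≠ 2060)


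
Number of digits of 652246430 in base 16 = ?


652246430 in base 16 = 26E07D9E
Number of digits = 8

8 digits (base 16)


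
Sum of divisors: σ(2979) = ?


Divisors of 2979: 1, 3, 9, 331, 993, 2979
Sum = 1 + 3 + 9 + 331 + 993 + 2979 = 4316

σ(2979) = 4316


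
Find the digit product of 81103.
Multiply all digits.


8 × 1 × 1 × 0 × 3 = 0


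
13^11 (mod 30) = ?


13^1 mod 30 = 13
13^2 mod 30 = 19
13^3 mod 30 = 7
13^4 mod 30 = 1
13^5 mod 30 = 13
13^6 mod 30 = 19
13^7 mod 30 = 7
13^8 mod 30 = 1
13^9 mod 30 = 13
13^10 mod 30 = 19
13^11 mod 30 = 7


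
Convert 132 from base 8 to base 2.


132 (base 8) = 90 (decimal)
90 (decimal) = 1011010 (base 2)


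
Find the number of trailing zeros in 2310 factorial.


floor(2310/5) = 462
floor(2310/25) = 92
floor(2310/125) = 18
floor(2310/625) = 3
Total = 575

575 trailing zeros


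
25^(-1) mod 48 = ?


Use the extended Euclidean algorithm on (48, 25); each row r = 48*s + 25*t:
r=48, s=1, t=0
r=25, s=0, t=1
q=1: r=23, s=1, t=-1   [48*(1) + 25*(-1) = 23]
q=1: r=2, s=-1, t=2   [48*(-1) + 25*(2) = 2]
q=11: r=1, s=12, t=-23   [48*(12) + 25*(-23) = 1]
q=2: r=0, s=-25, t=48   [48*(-25) + 25*(48) = 0]
GCD = 1 with t = -23, so 25*(-23) ≡ 1 (mod 48)
Inverse = -23 mod 48 = 25
Check: 25 * 25 = 625 ≡ 1 (mod 48)

25^(-1) ≡ 25 (mod 48)


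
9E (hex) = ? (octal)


9E (base 16) = 158 (decimal)
158 (decimal) = 236 (base 8)


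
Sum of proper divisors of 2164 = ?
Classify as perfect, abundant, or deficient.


Proper divisors: 1, 2, 4, 541, 1082
Sum = 1 + 2 + 4 + 541 + 1082 = 1630
1630 < 2164 → deficient

s(2164) = 1630 (deficient)


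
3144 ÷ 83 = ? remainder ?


3144 = 83 * 37 + 73
Check: 3071 + 73 = 3144

q = 37, r = 73


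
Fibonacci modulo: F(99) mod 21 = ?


F(k) mod 21 for k=1..99:
1, 1, 2, 3, 5, 8, 13, 0, 13, 13, 5, 18, 2, 20, 1, 0, 1, 1, 2, 3, 5, 8, 13, 0, 13, 13, 5, 18, 2, 20, 1, 0, 1, 1, 2, 3, 5, 8, 13, 0, 13, 13, 5, 18, 2, 20, 1, 0, 1, 1, 2, 3, 5, 8, 13, 0, 13, 13, 5, 18, 2, 20, 1, 0, 1, 1, 2, 3, 5, 8, 13, 0, 13, 13, 5, 18, 2, 20, 1, 0, 1, 1, 2, 3, 5, 8, 13, 0, 13, 13, 5, 18, 2, 20, 1, 0, 1, 1, 2
F(99) mod 21 = 2


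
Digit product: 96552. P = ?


9 × 6 × 5 × 5 × 2 = 2700


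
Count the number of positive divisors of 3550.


3550 = 2^1 × 5^2 × 71^1
d(3550) = (1+1) × (2+1) × (1+1) = 12

12 divisors


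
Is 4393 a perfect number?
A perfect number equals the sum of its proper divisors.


Proper divisors of 4393: 1, 23, 191
Sum = 1 + 23 + 191 = 215

No, 4393 is not perfect (215 ≠ 4393)


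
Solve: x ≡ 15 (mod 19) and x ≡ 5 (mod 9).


M = 19*9 = 171
M1 = M/19 = 9, M2 = M/9 = 19
M1^(-1) mod 19 = 17, M2^(-1) mod 9 = 1
x = 15*9*17 + 5*19*1 = 2390
2390 mod 171 = 167
Check: 167 mod 19 = 15 ✓, 167 mod 9 = 5 ✓

x ≡ 167 (mod 171)


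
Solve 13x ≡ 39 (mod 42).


GCD(13, 42) = 1, unique solution
a^(-1) mod 42 = 13
x = 13 * 39 mod 42 = 3

x ≡ 3 (mod 42)


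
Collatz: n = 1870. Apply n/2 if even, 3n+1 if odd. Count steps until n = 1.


1870 → 935 → 2806 → 1403 → 4210 → 2105 → 6316 → 3158 → 1579 → 4738 → 2369 → 7108 → 3554 → 1777 → 5332 → 2666 → 1333 → 4000 → 2000 → 1000 → 500 → 250 → 125 → 376 → 188 → 94 → 47 → 142 → 71 → 214 → 107 → 322 → 161 → 484 → 242 → 121 → 364 → 182 → 91 → 274 → 137 → 412 → 206 → 103 → 310 → 155 → 466 → 233 → 700 → 350 → 175 → 526 → 263 → 790 → 395 → 1186 → 593 → 1780 → 890 → 445 → 1336 → 668 → 334 → 167 → 502 → 251 → 754 → 377 → 1132 → 566 → 283 → 850 → 425 → 1276 → 638 → 319 → 958 → 479 → 1438 → 719 → 2158 → 1079 → 3238 → 1619 → 4858 → 2429 → 7288 → 3644 → 1822 → 911 → 2734 → 1367 → 4102 → 2051 → 6154 → 3077 → 9232 → 4616 → 2308 → 1154 → 577 → 1732 → 866 → 433 → 1300 → 650 → 325 → 976 → 488 → 244 → 122 → 61 → 184 → 92 → 46 → 23 → 70 → 35 → 106 → 53 → 160 → 80 → 40 → 20 → 10 → 5 → 16 → 8 → 4 → 2 → 1
Total steps = 130

130 steps


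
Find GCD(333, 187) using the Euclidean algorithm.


333 = 1 * 187 + 146
187 = 1 * 146 + 41
146 = 3 * 41 + 23
41 = 1 * 23 + 18
23 = 1 * 18 + 5
18 = 3 * 5 + 3
5 = 1 * 3 + 2
3 = 1 * 2 + 1
2 = 2 * 1 + 0
GCD = 1


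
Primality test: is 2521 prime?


Check divisors up to sqrt(2521) = 50.2096
No divisors found.
2521 is prime.

Yes, 2521 is prime


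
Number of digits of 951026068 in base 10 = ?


951026068 has 9 digits in base 10
floor(log10(951026068)) + 1 = floor(8.9782) + 1 = 9

9 digits (base 10)


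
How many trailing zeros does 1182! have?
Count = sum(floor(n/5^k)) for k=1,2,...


floor(1182/5) = 236
floor(1182/25) = 47
floor(1182/125) = 9
floor(1182/625) = 1
Total = 293

293 trailing zeros


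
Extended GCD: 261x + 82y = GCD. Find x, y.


Tabular extended Euclidean (each row: r = 261*s + 82*t):
r=261, s=1, t=0
r=82, s=0, t=1
q=3: r=15, s=1, t=-3   [261*(1) + 82*(-3) = 15]
q=5: r=7, s=-5, t=16   [261*(-5) + 82*(16) = 7]
q=2: r=1, s=11, t=-35   [261*(11) + 82*(-35) = 1]
q=7: r=0, s=-82, t=261   [261*(-82) + 82*(261) = 0]
GCD = 1; from the row with r=1: x=11, y=-35
Check: 261*(11) + 82*(-35) = 2871 - 2870 = 1

GCD = 1, x = 11, y = -35


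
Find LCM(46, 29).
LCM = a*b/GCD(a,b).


GCD(46, 29) = 1
LCM = 46*29/1 = 1334/1 = 1334

LCM = 1334


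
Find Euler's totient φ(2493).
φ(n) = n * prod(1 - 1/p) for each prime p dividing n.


2493 = 3^2 × 277
Prime factors: 3, 277
φ(2493) = 2493 × (1-1/3) × (1-1/277)
= 2493 × 2/3 × 276/277 = 1656

φ(2493) = 1656


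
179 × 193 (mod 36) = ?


179 × 193 = 34547
34547 mod 36 = 23


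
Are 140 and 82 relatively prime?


Euclidean algorithm:
140 = 1 * 82 + 58
82 = 1 * 58 + 24
58 = 2 * 24 + 10
24 = 2 * 10 + 4
10 = 2 * 4 + 2
4 = 2 * 2 + 0
GCD(140, 82) = 2

No, not coprime (GCD = 2)


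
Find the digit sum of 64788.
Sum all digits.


6 + 4 + 7 + 8 + 8 = 33


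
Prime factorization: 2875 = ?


2875 / 5 = 575
575 / 5 = 115
115 / 5 = 23
23 / 23 = 1
2875 = 5^3 × 23


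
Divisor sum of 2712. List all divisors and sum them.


Divisors of 2712: 1, 2, 3, 4, 6, 8, 12, 24, 113, 226, 339, 452, 678, 904, 1356, 2712
Sum = 1 + 2 + 3 + 4 + 6 + 8 + 12 + 24 + 113 + 226 + 339 + 452 + 678 + 904 + 1356 + 2712 = 6840

σ(2712) = 6840


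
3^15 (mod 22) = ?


3^1 mod 22 = 3
3^2 mod 22 = 9
3^3 mod 22 = 5
3^4 mod 22 = 15
3^5 mod 22 = 1
3^6 mod 22 = 3
3^7 mod 22 = 9
3^8 mod 22 = 5
3^9 mod 22 = 15
3^10 mod 22 = 1
3^11 mod 22 = 3
3^12 mod 22 = 9
3^13 mod 22 = 5
3^14 mod 22 = 15
3^15 mod 22 = 1


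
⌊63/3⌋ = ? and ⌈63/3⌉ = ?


63/3 = 21.0000
floor = 21
ceil = 21

floor = 21, ceil = 21


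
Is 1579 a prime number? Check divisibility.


Check divisors up to sqrt(1579) = 39.7366
No divisors found.
1579 is prime.

Yes, 1579 is prime


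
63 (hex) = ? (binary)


63 (base 16) = 99 (decimal)
99 (decimal) = 1100011 (base 2)


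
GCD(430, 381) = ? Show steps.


430 = 1 * 381 + 49
381 = 7 * 49 + 38
49 = 1 * 38 + 11
38 = 3 * 11 + 5
11 = 2 * 5 + 1
5 = 5 * 1 + 0
GCD = 1


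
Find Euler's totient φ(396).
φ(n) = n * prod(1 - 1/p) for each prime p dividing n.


396 = 2^2 × 3^2 × 11
Prime factors: 2, 3, 11
φ(396) = 396 × (1-1/2) × (1-1/3) × (1-1/11)
= 396 × 1/2 × 2/3 × 10/11 = 120

φ(396) = 120


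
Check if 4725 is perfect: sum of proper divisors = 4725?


Proper divisors of 4725: 1, 3, 5, 7, 9, 15, 21, 25, 27, 35, 45, 63, 75, 105, 135, 175, 189, 225, 315, 525, 675, 945, 1575
Sum = 1 + 3 + 5 + 7 + 9 + 15 + 21 + 25 + 27 + 35 + 45 + 63 + 75 + 105 + 135 + 175 + 189 + 225 + 315 + 525 + 675 + 945 + 1575 = 5195

No, 4725 is not perfect (5195 ≠ 4725)


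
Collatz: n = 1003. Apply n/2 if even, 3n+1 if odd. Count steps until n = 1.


1003 → 3010 → 1505 → 4516 → 2258 → 1129 → 3388 → 1694 → 847 → 2542 → 1271 → 3814 → 1907 → 5722 → 2861 → 8584 → 4292 → 2146 → 1073 → 3220 → 1610 → 805 → 2416 → 1208 → 604 → 302 → 151 → 454 → 227 → 682 → 341 → 1024 → 512 → 256 → 128 → 64 → 32 → 16 → 8 → 4 → 2 → 1
Total steps = 41

41 steps


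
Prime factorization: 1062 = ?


1062 / 2 = 531
531 / 3 = 177
177 / 3 = 59
59 / 59 = 1
1062 = 2 × 3^2 × 59


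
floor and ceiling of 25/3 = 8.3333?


25/3 = 8.3333
floor = 8
ceil = 9

floor = 8, ceil = 9


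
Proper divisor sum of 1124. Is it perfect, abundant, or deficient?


Proper divisors: 1, 2, 4, 281, 562
Sum = 1 + 2 + 4 + 281 + 562 = 850
850 < 1124 → deficient

s(1124) = 850 (deficient)


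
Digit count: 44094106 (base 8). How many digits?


44094106 in base 8 = 250151232
Number of digits = 9

9 digits (base 8)


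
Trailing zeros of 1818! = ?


floor(1818/5) = 363
floor(1818/25) = 72
floor(1818/125) = 14
floor(1818/625) = 2
Total = 451

451 trailing zeros


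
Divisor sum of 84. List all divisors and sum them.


Divisors of 84: 1, 2, 3, 4, 6, 7, 12, 14, 21, 28, 42, 84
Sum = 1 + 2 + 3 + 4 + 6 + 7 + 12 + 14 + 21 + 28 + 42 + 84 = 224

σ(84) = 224


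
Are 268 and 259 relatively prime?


Euclidean algorithm:
268 = 1 * 259 + 9
259 = 28 * 9 + 7
9 = 1 * 7 + 2
7 = 3 * 2 + 1
2 = 2 * 1 + 0
GCD(268, 259) = 1

Yes, coprime (GCD = 1)


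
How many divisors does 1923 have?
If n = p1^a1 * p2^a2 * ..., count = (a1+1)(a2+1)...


1923 = 3^1 × 641^1
d(1923) = (1+1) × (1+1) = 4

4 divisors


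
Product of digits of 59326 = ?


5 × 9 × 3 × 2 × 6 = 1620


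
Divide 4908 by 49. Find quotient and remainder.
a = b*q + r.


4908 = 49 * 100 + 8
Check: 4900 + 8 = 4908

q = 100, r = 8


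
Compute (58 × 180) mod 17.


58 × 180 = 10440
10440 mod 17 = 2


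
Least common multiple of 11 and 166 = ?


GCD(11, 166) = 1
LCM = 11*166/1 = 1826/1 = 1826

LCM = 1826


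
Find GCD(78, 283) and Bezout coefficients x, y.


Tabular extended Euclidean (each row: r = 78*s + 283*t):
r=78, s=1, t=0
r=283, s=0, t=1
q=0: r=78, s=1, t=0   [78*(1) + 283*(0) = 78]
q=3: r=49, s=-3, t=1   [78*(-3) + 283*(1) = 49]
q=1: r=29, s=4, t=-1   [78*(4) + 283*(-1) = 29]
q=1: r=20, s=-7, t=2   [78*(-7) + 283*(2) = 20]
q=1: r=9, s=11, t=-3   [78*(11) + 283*(-3) = 9]
q=2: r=2, s=-29, t=8   [78*(-29) + 283*(8) = 2]
q=4: r=1, s=127, t=-35   [78*(127) + 283*(-35) = 1]
q=2: r=0, s=-283, t=78   [78*(-283) + 283*(78) = 0]
GCD = 1; from the row with r=1: x=127, y=-35
Check: 78*(127) + 283*(-35) = 9906 - 9905 = 1

GCD = 1, x = 127, y = -35


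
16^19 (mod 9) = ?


16^1 mod 9 = 7
16^2 mod 9 = 4
16^3 mod 9 = 1
16^4 mod 9 = 7
16^5 mod 9 = 4
16^6 mod 9 = 1
16^7 mod 9 = 7
16^8 mod 9 = 4
16^9 mod 9 = 1
16^10 mod 9 = 7
16^11 mod 9 = 4
16^12 mod 9 = 1
16^13 mod 9 = 7
16^14 mod 9 = 4
16^15 mod 9 = 1
16^16 mod 9 = 7
16^17 mod 9 = 4
16^18 mod 9 = 1
16^19 mod 9 = 7


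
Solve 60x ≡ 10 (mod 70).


GCD(60, 70) = 10 divides 10
Divide: 6x ≡ 1 (mod 7)
x ≡ 6 (mod 7)


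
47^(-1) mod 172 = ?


Use the extended Euclidean algorithm on (172, 47); each row r = 172*s + 47*t:
r=172, s=1, t=0
r=47, s=0, t=1
q=3: r=31, s=1, t=-3   [172*(1) + 47*(-3) = 31]
q=1: r=16, s=-1, t=4   [172*(-1) + 47*(4) = 16]
q=1: r=15, s=2, t=-7   [172*(2) + 47*(-7) = 15]
q=1: r=1, s=-3, t=11   [172*(-3) + 47*(11) = 1]
q=15: r=0, s=47, t=-172   [172*(47) + 47*(-172) = 0]
GCD = 1 with t = 11, so 47*(11) ≡ 1 (mod 172)
Inverse = 11 mod 172 = 11
Check: 47 * 11 = 517 ≡ 1 (mod 172)

47^(-1) ≡ 11 (mod 172)


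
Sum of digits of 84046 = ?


8 + 4 + 0 + 4 + 6 = 22


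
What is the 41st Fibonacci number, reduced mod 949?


F(k) mod 949 for k=1..41:
1, 1, 2, 3, 5, 8, 13, 21, 34, 55, 89, 144, 233, 377, 610, 38, 648, 686, 385, 122, 507, 629, 187, 816, 54, 870, 924, 845, 820, 716, 587, 354, 941, 346, 338, 684, 73, 757, 830, 638, 519
F(41) mod 949 = 519


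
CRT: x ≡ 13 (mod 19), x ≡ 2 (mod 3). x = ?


M = 19*3 = 57
M1 = M/19 = 3, M2 = M/3 = 19
M1^(-1) mod 19 = 13, M2^(-1) mod 3 = 1
x = 13*3*13 + 2*19*1 = 545
545 mod 57 = 32
Check: 32 mod 19 = 13 ✓, 32 mod 3 = 2 ✓

x ≡ 32 (mod 57)


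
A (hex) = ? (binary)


A (base 16) = 10 (decimal)
10 (decimal) = 1010 (base 2)


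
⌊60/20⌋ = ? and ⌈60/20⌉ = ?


60/20 = 3.0000
floor = 3
ceil = 3

floor = 3, ceil = 3


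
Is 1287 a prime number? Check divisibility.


1287 / 3 = 429 (exact division)
1287 is NOT prime.

No, 1287 is not prime


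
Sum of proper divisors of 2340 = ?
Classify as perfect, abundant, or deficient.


Proper divisors: 1, 2, 3, 4, 5, 6, 9, 10, 12, 13, 15, 18, 20, 26, 30, 36, 39, 45, 52, 60, 65, 78, 90, 117, 130, 156, 180, 195, 234, 260, 390, 468, 585, 780, 1170
Sum = 1 + 2 + 3 + 4 + 5 + 6 + 9 + 10 + 12 + 13 + 15 + 18 + 20 + 26 + 30 + 36 + 39 + 45 + 52 + 60 + 65 + 78 + 90 + 117 + 130 + 156 + 180 + 195 + 234 + 260 + 390 + 468 + 585 + 780 + 1170 = 5304
5304 > 2340 → abundant

s(2340) = 5304 (abundant)


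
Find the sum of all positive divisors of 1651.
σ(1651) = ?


Divisors of 1651: 1, 13, 127, 1651
Sum = 1 + 13 + 127 + 1651 = 1792

σ(1651) = 1792


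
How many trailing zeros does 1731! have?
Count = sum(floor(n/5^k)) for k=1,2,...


floor(1731/5) = 346
floor(1731/25) = 69
floor(1731/125) = 13
floor(1731/625) = 2
Total = 430

430 trailing zeros


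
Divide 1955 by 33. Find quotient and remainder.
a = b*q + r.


1955 = 33 * 59 + 8
Check: 1947 + 8 = 1955

q = 59, r = 8


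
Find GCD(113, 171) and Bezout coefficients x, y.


Tabular extended Euclidean (each row: r = 113*s + 171*t):
r=113, s=1, t=0
r=171, s=0, t=1
q=0: r=113, s=1, t=0   [113*(1) + 171*(0) = 113]
q=1: r=58, s=-1, t=1   [113*(-1) + 171*(1) = 58]
q=1: r=55, s=2, t=-1   [113*(2) + 171*(-1) = 55]
q=1: r=3, s=-3, t=2   [113*(-3) + 171*(2) = 3]
q=18: r=1, s=56, t=-37   [113*(56) + 171*(-37) = 1]
q=3: r=0, s=-171, t=113   [113*(-171) + 171*(113) = 0]
GCD = 1; from the row with r=1: x=56, y=-37
Check: 113*(56) + 171*(-37) = 6328 - 6327 = 1

GCD = 1, x = 56, y = -37


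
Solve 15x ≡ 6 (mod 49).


GCD(15, 49) = 1, unique solution
a^(-1) mod 49 = 36
x = 36 * 6 mod 49 = 20

x ≡ 20 (mod 49)


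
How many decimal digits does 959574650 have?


959574650 has 9 digits in base 10
floor(log10(959574650)) + 1 = floor(8.9821) + 1 = 9

9 digits (base 10)


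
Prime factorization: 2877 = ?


2877 / 3 = 959
959 / 7 = 137
137 / 137 = 1
2877 = 3 × 7 × 137


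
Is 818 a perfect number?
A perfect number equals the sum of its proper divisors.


Proper divisors of 818: 1, 2, 409
Sum = 1 + 2 + 409 = 412

No, 818 is not perfect (412 ≠ 818)


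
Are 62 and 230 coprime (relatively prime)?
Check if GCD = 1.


Euclidean algorithm:
230 = 3 * 62 + 44
62 = 1 * 44 + 18
44 = 2 * 18 + 8
18 = 2 * 8 + 2
8 = 4 * 2 + 0
GCD(62, 230) = 2

No, not coprime (GCD = 2)


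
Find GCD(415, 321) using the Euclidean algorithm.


415 = 1 * 321 + 94
321 = 3 * 94 + 39
94 = 2 * 39 + 16
39 = 2 * 16 + 7
16 = 2 * 7 + 2
7 = 3 * 2 + 1
2 = 2 * 1 + 0
GCD = 1


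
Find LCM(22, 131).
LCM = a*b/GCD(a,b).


GCD(22, 131) = 1
LCM = 22*131/1 = 2882/1 = 2882

LCM = 2882


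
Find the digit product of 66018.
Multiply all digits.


6 × 6 × 0 × 1 × 8 = 0


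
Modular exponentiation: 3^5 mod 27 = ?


3^1 mod 27 = 3
3^2 mod 27 = 9
3^3 mod 27 = 0
3^4 mod 27 = 0
3^5 mod 27 = 0


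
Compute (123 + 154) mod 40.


123 + 154 = 277
277 mod 40 = 37


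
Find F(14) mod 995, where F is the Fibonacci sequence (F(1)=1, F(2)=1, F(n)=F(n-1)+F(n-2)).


F(k) mod 995 for k=1..14:
1, 1, 2, 3, 5, 8, 13, 21, 34, 55, 89, 144, 233, 377
F(14) mod 995 = 377


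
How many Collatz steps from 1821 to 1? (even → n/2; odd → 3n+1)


1821 → 5464 → 2732 → 1366 → 683 → 2050 → 1025 → 3076 → 1538 → 769 → 2308 → 1154 → 577 → 1732 → 866 → 433 → 1300 → 650 → 325 → 976 → 488 → 244 → 122 → 61 → 184 → 92 → 46 → 23 → 70 → 35 → 106 → 53 → 160 → 80 → 40 → 20 → 10 → 5 → 16 → 8 → 4 → 2 → 1
Total steps = 42

42 steps


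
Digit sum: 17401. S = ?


1 + 7 + 4 + 0 + 1 = 13


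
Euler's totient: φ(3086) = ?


3086 = 2 × 1543
Prime factors: 2, 1543
φ(3086) = 3086 × (1-1/2) × (1-1/1543)
= 3086 × 1/2 × 1542/1543 = 1542

φ(3086) = 1542


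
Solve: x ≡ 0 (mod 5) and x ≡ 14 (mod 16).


M = 5*16 = 80
M1 = M/5 = 16, M2 = M/16 = 5
M1^(-1) mod 5 = 1, M2^(-1) mod 16 = 13
x = 0*16*1 + 14*5*13 = 910
910 mod 80 = 30
Check: 30 mod 5 = 0 ✓, 30 mod 16 = 14 ✓

x ≡ 30 (mod 80)


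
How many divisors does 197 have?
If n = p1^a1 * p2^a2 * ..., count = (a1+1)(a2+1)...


197 = 197^1
d(197) = (1+1) = 2

2 divisors


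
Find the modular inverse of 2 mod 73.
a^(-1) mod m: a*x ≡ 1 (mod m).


Use the extended Euclidean algorithm on (73, 2); each row r = 73*s + 2*t:
r=73, s=1, t=0
r=2, s=0, t=1
q=36: r=1, s=1, t=-36   [73*(1) + 2*(-36) = 1]
q=2: r=0, s=-2, t=73   [73*(-2) + 2*(73) = 0]
GCD = 1 with t = -36, so 2*(-36) ≡ 1 (mod 73)
Inverse = -36 mod 73 = 37
Check: 2 * 37 = 74 ≡ 1 (mod 73)

2^(-1) ≡ 37 (mod 73)


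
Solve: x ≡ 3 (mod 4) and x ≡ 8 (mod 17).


M = 4*17 = 68
M1 = M/4 = 17, M2 = M/17 = 4
M1^(-1) mod 4 = 1, M2^(-1) mod 17 = 13
x = 3*17*1 + 8*4*13 = 467
467 mod 68 = 59
Check: 59 mod 4 = 3 ✓, 59 mod 17 = 8 ✓

x ≡ 59 (mod 68)


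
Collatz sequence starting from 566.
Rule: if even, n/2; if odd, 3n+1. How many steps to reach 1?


566 → 283 → 850 → 425 → 1276 → 638 → 319 → 958 → 479 → 1438 → 719 → 2158 → 1079 → 3238 → 1619 → 4858 → 2429 → 7288 → 3644 → 1822 → 911 → 2734 → 1367 → 4102 → 2051 → 6154 → 3077 → 9232 → 4616 → 2308 → 1154 → 577 → 1732 → 866 → 433 → 1300 → 650 → 325 → 976 → 488 → 244 → 122 → 61 → 184 → 92 → 46 → 23 → 70 → 35 → 106 → 53 → 160 → 80 → 40 → 20 → 10 → 5 → 16 → 8 → 4 → 2 → 1
Total steps = 61

61 steps


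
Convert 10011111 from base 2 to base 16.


10011111 (base 2) = 159 (decimal)
159 (decimal) = 9F (base 16)


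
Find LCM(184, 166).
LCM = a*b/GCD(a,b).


GCD(184, 166) = 2
LCM = 184*166/2 = 30544/2 = 15272

LCM = 15272


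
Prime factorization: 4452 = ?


4452 / 2 = 2226
2226 / 2 = 1113
1113 / 3 = 371
371 / 7 = 53
53 / 53 = 1
4452 = 2^2 × 3 × 7 × 53


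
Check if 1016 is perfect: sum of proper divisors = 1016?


Proper divisors of 1016: 1, 2, 4, 8, 127, 254, 508
Sum = 1 + 2 + 4 + 8 + 127 + 254 + 508 = 904

No, 1016 is not perfect (904 ≠ 1016)


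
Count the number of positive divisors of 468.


468 = 2^2 × 3^2 × 13^1
d(468) = (2+1) × (2+1) × (1+1) = 18

18 divisors


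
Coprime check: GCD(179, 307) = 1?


Euclidean algorithm:
307 = 1 * 179 + 128
179 = 1 * 128 + 51
128 = 2 * 51 + 26
51 = 1 * 26 + 25
26 = 1 * 25 + 1
25 = 25 * 1 + 0
GCD(179, 307) = 1

Yes, coprime (GCD = 1)


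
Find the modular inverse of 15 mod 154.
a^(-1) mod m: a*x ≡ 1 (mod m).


Use the extended Euclidean algorithm on (154, 15); each row r = 154*s + 15*t:
r=154, s=1, t=0
r=15, s=0, t=1
q=10: r=4, s=1, t=-10   [154*(1) + 15*(-10) = 4]
q=3: r=3, s=-3, t=31   [154*(-3) + 15*(31) = 3]
q=1: r=1, s=4, t=-41   [154*(4) + 15*(-41) = 1]
q=3: r=0, s=-15, t=154   [154*(-15) + 15*(154) = 0]
GCD = 1 with t = -41, so 15*(-41) ≡ 1 (mod 154)
Inverse = -41 mod 154 = 113
Check: 15 * 113 = 1695 ≡ 1 (mod 154)

15^(-1) ≡ 113 (mod 154)


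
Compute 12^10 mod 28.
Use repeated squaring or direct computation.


12^1 mod 28 = 12
12^2 mod 28 = 4
12^3 mod 28 = 20
12^4 mod 28 = 16
12^5 mod 28 = 24
12^6 mod 28 = 8
12^7 mod 28 = 12
12^8 mod 28 = 4
12^9 mod 28 = 20
12^10 mod 28 = 16


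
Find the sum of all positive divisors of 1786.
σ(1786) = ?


Divisors of 1786: 1, 2, 19, 38, 47, 94, 893, 1786
Sum = 1 + 2 + 19 + 38 + 47 + 94 + 893 + 1786 = 2880

σ(1786) = 2880


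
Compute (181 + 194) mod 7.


181 + 194 = 375
375 mod 7 = 4


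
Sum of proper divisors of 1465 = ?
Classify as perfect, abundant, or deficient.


Proper divisors: 1, 5, 293
Sum = 1 + 5 + 293 = 299
299 < 1465 → deficient

s(1465) = 299 (deficient)


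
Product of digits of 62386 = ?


6 × 2 × 3 × 8 × 6 = 1728


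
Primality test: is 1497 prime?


1497 / 3 = 499 (exact division)
1497 is NOT prime.

No, 1497 is not prime


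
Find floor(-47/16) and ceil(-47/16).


-47/16 = -2.9375
floor = -3
ceil = -2

floor = -3, ceil = -2


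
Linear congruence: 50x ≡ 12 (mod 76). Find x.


GCD(50, 76) = 2 divides 12
Divide: 25x ≡ 6 (mod 38)
x ≡ 20 (mod 38)


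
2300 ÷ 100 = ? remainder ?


2300 = 100 * 23 + 0
Check: 2300 + 0 = 2300

q = 23, r = 0


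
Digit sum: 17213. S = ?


1 + 7 + 2 + 1 + 3 = 14


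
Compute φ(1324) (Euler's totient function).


1324 = 2^2 × 331
Prime factors: 2, 331
φ(1324) = 1324 × (1-1/2) × (1-1/331)
= 1324 × 1/2 × 330/331 = 660

φ(1324) = 660


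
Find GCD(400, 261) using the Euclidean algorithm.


400 = 1 * 261 + 139
261 = 1 * 139 + 122
139 = 1 * 122 + 17
122 = 7 * 17 + 3
17 = 5 * 3 + 2
3 = 1 * 2 + 1
2 = 2 * 1 + 0
GCD = 1


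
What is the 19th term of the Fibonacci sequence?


Sequence: 1, 1, 2, 3, 5, 8, 13, 21, 34, 55, 89, 144, 233, 377, 610, 987, 1597, 2584, 4181
F(19) = 4181


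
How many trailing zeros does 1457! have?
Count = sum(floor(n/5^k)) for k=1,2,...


floor(1457/5) = 291
floor(1457/25) = 58
floor(1457/125) = 11
floor(1457/625) = 2
Total = 362

362 trailing zeros


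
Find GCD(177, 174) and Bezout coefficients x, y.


Tabular extended Euclidean (each row: r = 177*s + 174*t):
r=177, s=1, t=0
r=174, s=0, t=1
q=1: r=3, s=1, t=-1   [177*(1) + 174*(-1) = 3]
q=58: r=0, s=-58, t=59   [177*(-58) + 174*(59) = 0]
GCD = 3; from the row with r=3: x=1, y=-1
Check: 177*(1) + 174*(-1) = 177 - 174 = 3

GCD = 3, x = 1, y = -1


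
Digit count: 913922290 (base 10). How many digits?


913922290 has 9 digits in base 10
floor(log10(913922290)) + 1 = floor(8.9609) + 1 = 9

9 digits (base 10)


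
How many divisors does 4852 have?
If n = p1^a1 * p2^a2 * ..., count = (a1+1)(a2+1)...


4852 = 2^2 × 1213^1
d(4852) = (2+1) × (1+1) = 6

6 divisors


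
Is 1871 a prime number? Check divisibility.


Check divisors up to sqrt(1871) = 43.2551
No divisors found.
1871 is prime.

Yes, 1871 is prime


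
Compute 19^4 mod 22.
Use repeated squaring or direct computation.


19^1 mod 22 = 19
19^2 mod 22 = 9
19^3 mod 22 = 17
19^4 mod 22 = 15


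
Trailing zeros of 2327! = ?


floor(2327/5) = 465
floor(2327/25) = 93
floor(2327/125) = 18
floor(2327/625) = 3
Total = 579

579 trailing zeros


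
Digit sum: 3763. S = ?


3 + 7 + 6 + 3 = 19


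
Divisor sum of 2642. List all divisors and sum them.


Divisors of 2642: 1, 2, 1321, 2642
Sum = 1 + 2 + 1321 + 2642 = 3966

σ(2642) = 3966


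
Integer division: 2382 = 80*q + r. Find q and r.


2382 = 80 * 29 + 62
Check: 2320 + 62 = 2382

q = 29, r = 62


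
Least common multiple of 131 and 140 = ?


GCD(131, 140) = 1
LCM = 131*140/1 = 18340/1 = 18340

LCM = 18340
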